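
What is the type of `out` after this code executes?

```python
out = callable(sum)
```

callable() returns bool

bool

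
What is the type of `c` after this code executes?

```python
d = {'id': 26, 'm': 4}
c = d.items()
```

dict.items() returns a dict_items view

dict_items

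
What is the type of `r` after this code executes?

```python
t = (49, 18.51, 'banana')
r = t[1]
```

Index 1 of tuple is 18.51 which is float

float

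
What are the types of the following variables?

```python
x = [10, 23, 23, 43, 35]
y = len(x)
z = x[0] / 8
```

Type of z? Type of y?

int / int returns float; len() returns int

float, int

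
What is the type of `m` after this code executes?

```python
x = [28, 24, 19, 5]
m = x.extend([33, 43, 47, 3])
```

list.extend() returns None

NoneType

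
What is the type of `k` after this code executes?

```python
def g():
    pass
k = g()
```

A function with no return statement returns None

NoneType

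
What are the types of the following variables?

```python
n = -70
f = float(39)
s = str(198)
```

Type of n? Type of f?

n is int; f is float

int, float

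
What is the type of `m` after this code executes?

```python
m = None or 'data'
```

'or' with None returns the other value ('data', str)

str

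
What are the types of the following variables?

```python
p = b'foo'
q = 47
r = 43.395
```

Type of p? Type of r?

p is bytes; r is float

bytes, float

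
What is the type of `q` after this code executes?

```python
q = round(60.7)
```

round() with no ndigits arg returns int

int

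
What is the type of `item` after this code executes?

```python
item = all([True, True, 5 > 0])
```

all() returns bool

bool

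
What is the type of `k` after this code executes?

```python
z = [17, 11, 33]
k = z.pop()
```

list.pop() returns the popped element (int here)

int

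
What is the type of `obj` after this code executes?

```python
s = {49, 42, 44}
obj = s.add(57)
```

set.add() returns None (mutates in place)

NoneType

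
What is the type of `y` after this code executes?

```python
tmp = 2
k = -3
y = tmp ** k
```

int ** negative int returns float

float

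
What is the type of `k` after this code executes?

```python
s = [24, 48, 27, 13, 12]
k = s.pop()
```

list.pop() returns the popped element (int here)

int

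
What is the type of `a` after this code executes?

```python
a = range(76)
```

range() returns a range object

range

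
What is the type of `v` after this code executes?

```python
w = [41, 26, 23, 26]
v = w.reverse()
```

list.reverse() returns None

NoneType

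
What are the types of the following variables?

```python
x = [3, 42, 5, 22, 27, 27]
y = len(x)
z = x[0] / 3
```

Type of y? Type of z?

len() returns int; int / int returns float

int, float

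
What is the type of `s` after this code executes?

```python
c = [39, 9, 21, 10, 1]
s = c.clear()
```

list.clear() returns None

NoneType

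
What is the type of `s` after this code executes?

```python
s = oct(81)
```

oct() returns str representation

str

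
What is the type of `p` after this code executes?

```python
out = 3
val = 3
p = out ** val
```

int ** positive int returns int (3 ** 3 = 27)

int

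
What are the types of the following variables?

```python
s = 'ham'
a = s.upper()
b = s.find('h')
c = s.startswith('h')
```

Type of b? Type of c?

str.find() returns int; str.startswith() returns bool

int, bool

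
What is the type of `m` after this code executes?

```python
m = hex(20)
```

hex() returns str representation

str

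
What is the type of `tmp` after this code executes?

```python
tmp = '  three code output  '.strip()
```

str.strip() returns str

str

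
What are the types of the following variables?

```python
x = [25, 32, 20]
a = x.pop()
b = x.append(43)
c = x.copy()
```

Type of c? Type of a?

list.copy() returns list; list.pop() returns the element (int)

list, int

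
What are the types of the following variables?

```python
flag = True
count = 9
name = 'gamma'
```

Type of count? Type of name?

count is int; name is str

int, str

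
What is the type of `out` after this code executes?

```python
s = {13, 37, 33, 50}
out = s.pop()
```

Popping from a set of ints returns int

int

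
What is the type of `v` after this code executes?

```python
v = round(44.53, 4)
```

round() with ndigits arg returns float

float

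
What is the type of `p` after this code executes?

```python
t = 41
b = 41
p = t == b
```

Equality comparison returns bool

bool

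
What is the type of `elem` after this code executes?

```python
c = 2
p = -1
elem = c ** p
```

int ** negative int returns float

float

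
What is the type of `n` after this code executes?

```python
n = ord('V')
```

ord() returns int (Unicode code point)

int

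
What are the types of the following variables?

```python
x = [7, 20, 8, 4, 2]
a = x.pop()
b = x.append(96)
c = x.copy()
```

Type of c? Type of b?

list.copy() returns list; list.append() returns None

list, NoneType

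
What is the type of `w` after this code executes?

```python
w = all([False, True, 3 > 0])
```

all() returns bool

bool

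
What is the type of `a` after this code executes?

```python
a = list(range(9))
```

list(range(...)) returns list

list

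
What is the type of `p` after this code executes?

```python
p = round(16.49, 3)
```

round() with ndigits arg returns float

float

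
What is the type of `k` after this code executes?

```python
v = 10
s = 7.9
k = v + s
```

int + float returns float (10 + 7.9 = 17.9)

float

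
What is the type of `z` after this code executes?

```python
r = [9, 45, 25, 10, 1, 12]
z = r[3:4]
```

Slicing a list always returns a list

list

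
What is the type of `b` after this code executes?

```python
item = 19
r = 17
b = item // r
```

int // int returns int (19 // 17 = 1)

int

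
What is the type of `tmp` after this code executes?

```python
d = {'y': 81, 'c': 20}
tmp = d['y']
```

Accessing dict[str, int] with key 'y' returns int value 81

int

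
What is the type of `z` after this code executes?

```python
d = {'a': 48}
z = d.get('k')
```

dict.get() returns None when key 'k' is not found and no default given

NoneType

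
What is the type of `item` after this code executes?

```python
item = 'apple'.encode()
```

str.encode() returns bytes

bytes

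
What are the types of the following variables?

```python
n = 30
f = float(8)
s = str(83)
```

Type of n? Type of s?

n is int; s is str

int, str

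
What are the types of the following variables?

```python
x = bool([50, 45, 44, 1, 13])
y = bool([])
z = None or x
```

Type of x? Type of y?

bool() returns bool; bool() returns bool

bool, bool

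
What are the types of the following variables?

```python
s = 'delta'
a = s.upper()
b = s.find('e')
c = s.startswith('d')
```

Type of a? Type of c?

str.upper() returns str; str.startswith() returns bool

str, bool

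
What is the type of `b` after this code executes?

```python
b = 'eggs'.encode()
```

str.encode() returns bytes

bytes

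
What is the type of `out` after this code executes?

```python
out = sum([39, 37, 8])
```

sum() of ints returns int

int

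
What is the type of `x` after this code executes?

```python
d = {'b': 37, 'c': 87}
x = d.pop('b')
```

dict.pop() returns the value (int)

int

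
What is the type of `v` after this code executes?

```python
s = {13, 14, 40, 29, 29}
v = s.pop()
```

Popping from a set of ints returns int

int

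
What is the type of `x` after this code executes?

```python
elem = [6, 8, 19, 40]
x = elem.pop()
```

list.pop() returns the popped element (int here)

int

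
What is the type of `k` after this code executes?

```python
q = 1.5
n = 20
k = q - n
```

float - int returns float (1.5 - 20 = -18.5)

float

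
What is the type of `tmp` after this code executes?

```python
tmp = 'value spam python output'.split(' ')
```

str.split() returns list

list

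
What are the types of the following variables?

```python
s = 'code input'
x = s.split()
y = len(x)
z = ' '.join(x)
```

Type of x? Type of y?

str.split() returns list; len() returns int

list, int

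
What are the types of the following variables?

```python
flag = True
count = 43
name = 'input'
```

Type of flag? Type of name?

flag is bool; name is str

bool, str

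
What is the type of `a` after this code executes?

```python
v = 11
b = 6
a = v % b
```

int % int returns int (11 % 6 = 5)

int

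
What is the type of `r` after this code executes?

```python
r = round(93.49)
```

round() with no ndigits arg returns int

int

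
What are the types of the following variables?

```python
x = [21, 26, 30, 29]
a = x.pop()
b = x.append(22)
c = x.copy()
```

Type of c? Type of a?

list.copy() returns list; list.pop() returns the element (int)

list, int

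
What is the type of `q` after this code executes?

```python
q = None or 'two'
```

'or' with None returns the other value ('two', str)

str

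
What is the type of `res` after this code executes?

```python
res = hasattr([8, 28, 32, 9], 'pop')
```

hasattr() returns bool

bool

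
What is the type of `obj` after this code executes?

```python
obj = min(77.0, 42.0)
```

min() of floats returns float

float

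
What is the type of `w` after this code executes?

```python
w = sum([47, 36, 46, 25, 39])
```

sum() of ints returns int

int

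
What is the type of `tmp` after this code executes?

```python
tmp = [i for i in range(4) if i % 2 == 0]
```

A list comprehension [...] produces a list

list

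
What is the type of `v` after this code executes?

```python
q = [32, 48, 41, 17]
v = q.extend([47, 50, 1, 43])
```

list.extend() returns None

NoneType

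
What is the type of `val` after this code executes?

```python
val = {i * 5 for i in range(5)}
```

A set comprehension {expr for x in iterable} produces a set

set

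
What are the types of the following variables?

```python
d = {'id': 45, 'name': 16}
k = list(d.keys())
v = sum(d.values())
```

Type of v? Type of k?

sum of int values returns int; list(...) returns list

int, list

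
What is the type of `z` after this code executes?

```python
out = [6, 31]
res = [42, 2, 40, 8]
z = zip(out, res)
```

zip() returns a zip iterator object

zip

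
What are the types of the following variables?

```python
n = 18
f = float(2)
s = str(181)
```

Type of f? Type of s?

f is float; s is str

float, str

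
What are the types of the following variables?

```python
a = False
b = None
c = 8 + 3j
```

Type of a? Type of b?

a is bool; b is NoneType

bool, NoneType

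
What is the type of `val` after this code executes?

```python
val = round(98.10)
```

round() with no ndigits arg returns int

int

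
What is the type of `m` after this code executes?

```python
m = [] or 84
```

'or' returns first truthy value (84, which is int)

int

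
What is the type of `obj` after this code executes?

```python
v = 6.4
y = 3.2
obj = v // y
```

float // float returns float (floor division preserves float type)

float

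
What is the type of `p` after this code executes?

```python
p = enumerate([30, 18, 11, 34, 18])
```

enumerate() returns an enumerate iterator object

enumerate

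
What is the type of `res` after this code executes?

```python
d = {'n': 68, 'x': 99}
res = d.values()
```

.values() returns a dict_values view object

dict_values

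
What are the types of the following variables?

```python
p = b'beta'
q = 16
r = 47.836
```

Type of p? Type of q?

p is bytes; q is int

bytes, int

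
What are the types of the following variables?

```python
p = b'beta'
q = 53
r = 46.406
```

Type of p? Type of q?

p is bytes; q is int

bytes, int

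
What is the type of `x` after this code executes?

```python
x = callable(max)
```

callable() returns bool

bool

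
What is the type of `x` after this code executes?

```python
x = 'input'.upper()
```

str.upper() returns str

str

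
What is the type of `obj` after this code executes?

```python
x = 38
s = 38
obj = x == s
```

Equality comparison returns bool

bool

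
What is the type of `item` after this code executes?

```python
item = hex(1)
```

hex() returns str representation

str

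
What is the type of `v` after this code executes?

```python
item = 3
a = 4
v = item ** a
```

int ** positive int returns int (3 ** 4 = 81)

int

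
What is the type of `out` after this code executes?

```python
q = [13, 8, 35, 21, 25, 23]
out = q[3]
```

Indexing a list of ints returns int (q[3] = 21)

int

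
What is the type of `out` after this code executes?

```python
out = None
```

None has type NoneType

NoneType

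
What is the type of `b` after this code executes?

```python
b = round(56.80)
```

round() with no ndigits arg returns int

int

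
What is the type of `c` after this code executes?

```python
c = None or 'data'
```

'or' with None returns the other value ('data', str)

str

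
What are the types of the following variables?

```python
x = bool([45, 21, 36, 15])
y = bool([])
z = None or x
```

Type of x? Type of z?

bool() returns bool; None or <bool> returns the bool

bool, bool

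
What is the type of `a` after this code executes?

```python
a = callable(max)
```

callable() returns bool

bool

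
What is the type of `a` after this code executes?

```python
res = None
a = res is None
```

'is' comparison returns bool

bool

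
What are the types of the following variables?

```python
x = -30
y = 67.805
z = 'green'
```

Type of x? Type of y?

x is int; y is float

int, float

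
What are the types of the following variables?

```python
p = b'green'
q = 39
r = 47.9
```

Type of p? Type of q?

p is bytes; q is int

bytes, int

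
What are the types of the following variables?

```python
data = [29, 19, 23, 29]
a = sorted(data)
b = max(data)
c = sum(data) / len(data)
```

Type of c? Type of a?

int / int returns float; sorted() returns list

float, list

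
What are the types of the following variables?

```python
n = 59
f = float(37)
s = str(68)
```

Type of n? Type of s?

n is int; s is str

int, str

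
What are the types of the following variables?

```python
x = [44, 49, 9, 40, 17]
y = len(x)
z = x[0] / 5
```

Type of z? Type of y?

int / int returns float; len() returns int

float, int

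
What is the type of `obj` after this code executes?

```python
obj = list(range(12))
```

list(range(...)) returns list

list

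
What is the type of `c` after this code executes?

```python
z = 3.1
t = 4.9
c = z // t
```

float // float returns float (floor division preserves float type)

float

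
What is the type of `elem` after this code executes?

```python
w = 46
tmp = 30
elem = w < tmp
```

Comparison operators return bool

bool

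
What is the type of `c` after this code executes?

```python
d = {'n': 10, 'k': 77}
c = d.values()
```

.values() returns a dict_values view object

dict_values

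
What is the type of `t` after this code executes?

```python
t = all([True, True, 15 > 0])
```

all() returns bool

bool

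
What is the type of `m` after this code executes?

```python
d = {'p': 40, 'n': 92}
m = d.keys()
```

.keys() returns a dict_keys view object

dict_keys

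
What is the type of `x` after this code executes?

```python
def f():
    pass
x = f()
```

A function with no return statement returns None

NoneType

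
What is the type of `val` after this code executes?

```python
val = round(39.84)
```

round() with no ndigits arg returns int

int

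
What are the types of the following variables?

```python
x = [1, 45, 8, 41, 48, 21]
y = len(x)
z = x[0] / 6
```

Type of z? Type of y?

int / int returns float; len() returns int

float, int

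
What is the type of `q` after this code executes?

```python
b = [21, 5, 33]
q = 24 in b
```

'in' operator returns bool

bool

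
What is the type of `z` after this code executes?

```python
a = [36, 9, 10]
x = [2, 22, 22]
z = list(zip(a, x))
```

list(zip(...)) returns a list of tuples

list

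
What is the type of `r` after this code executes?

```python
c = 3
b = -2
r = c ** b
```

int ** negative int returns float

float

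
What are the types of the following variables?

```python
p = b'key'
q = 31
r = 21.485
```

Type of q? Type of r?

q is int; r is float

int, float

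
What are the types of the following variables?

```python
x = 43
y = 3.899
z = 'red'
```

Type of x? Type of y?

x is int; y is float

int, float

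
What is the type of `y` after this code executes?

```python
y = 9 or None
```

'or' returns first truthy value (9, int)

int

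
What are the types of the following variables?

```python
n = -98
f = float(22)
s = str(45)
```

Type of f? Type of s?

f is float; s is str

float, str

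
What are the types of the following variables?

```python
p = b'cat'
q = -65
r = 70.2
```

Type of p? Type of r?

p is bytes; r is float

bytes, float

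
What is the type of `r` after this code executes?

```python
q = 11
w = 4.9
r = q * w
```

int * float returns float (11 * 4.9 = 53.9)

float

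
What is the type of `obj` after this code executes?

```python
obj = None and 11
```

'and' returns first falsy value (None)

NoneType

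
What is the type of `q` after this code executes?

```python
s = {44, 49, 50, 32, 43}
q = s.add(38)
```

set.add() returns None (mutates in place)

NoneType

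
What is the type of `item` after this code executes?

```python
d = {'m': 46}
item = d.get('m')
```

dict.get() returns the value (int) when key is found

int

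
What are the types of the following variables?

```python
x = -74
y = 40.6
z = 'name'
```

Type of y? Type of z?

y is float; z is str

float, str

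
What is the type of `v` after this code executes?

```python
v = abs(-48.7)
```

abs() of float returns float

float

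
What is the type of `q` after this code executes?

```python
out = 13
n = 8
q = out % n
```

int % int returns int (13 % 8 = 5)

int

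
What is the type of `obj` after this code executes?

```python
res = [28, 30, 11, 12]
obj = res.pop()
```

list.pop() returns the popped element (int here)

int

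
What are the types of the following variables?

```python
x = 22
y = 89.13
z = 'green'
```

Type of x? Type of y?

x is int; y is float

int, float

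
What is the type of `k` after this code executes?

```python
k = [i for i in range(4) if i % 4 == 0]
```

A list comprehension [...] produces a list

list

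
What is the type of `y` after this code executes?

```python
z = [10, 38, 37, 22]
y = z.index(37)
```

list.index() returns int

int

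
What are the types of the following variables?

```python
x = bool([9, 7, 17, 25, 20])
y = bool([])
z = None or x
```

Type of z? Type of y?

None or <bool> returns the bool; bool() returns bool

bool, bool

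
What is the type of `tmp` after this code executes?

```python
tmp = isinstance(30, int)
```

isinstance() returns bool

bool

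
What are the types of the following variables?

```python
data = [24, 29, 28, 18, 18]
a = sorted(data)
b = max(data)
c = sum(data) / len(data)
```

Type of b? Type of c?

max of ints returns int; int / int returns float

int, float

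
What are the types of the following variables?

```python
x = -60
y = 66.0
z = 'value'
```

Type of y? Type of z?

y is float; z is str

float, str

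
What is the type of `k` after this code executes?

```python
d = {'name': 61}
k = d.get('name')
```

dict.get() returns the value (int) when key is found

int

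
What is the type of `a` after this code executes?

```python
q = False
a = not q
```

'not' always returns bool

bool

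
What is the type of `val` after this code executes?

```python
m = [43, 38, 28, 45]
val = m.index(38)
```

list.index() returns int

int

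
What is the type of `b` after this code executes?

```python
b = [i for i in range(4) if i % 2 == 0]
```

A list comprehension [...] produces a list

list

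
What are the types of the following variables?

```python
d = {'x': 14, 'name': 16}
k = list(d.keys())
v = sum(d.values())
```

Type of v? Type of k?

sum of int values returns int; list(...) returns list

int, list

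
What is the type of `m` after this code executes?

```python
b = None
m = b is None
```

'is' comparison returns bool

bool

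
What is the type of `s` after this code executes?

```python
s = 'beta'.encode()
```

str.encode() returns bytes

bytes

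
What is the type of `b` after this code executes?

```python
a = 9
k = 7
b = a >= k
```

Comparison operators return bool

bool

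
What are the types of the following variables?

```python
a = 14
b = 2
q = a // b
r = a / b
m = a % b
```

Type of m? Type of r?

int % int returns int; int / int returns float

int, float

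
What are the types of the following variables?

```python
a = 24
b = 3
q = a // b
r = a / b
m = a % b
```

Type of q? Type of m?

int // int returns int; int % int returns int

int, int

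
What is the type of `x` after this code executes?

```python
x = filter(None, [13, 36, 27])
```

filter() returns a filter iterator object

filter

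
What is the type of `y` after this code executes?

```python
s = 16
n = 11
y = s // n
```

int // int returns int (16 // 11 = 1)

int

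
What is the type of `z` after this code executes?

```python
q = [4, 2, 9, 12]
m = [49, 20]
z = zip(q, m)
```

zip() returns a zip iterator object

zip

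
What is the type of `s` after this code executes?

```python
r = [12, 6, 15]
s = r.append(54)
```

list.append() returns None (mutates in place)

NoneType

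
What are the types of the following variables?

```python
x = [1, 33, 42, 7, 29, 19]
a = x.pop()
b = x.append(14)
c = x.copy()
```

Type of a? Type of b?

list.pop() returns the element (int); list.append() returns None

int, NoneType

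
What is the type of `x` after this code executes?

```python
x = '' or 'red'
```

'or' returns first truthy value ('red', which is str)

str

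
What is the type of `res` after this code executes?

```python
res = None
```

None has type NoneType

NoneType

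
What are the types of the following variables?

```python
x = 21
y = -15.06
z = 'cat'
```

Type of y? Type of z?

y is float; z is str

float, str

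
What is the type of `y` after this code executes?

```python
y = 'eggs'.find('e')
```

str.find() returns int (index, or -1)

int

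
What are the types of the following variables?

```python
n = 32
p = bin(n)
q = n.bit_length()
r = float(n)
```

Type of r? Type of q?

float() returns float; int.bit_length() returns int

float, int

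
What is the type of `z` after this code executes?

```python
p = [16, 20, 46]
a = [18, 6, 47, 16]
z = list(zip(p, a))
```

list(zip(...)) returns a list of tuples

list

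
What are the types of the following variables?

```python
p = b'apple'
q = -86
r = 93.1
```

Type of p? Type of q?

p is bytes; q is int

bytes, int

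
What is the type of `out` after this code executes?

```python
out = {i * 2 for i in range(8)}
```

A set comprehension {expr for x in iterable} produces a set

set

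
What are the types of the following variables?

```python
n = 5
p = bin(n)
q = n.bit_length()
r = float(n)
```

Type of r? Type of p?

float() returns float; bin() returns str

float, str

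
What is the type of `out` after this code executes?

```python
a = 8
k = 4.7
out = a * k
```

int * float returns float (8 * 4.7 = 37.6)

float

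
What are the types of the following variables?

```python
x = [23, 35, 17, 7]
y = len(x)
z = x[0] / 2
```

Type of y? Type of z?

len() returns int; int / int returns float

int, float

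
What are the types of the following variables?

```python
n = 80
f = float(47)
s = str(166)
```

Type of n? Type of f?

n is int; f is float

int, float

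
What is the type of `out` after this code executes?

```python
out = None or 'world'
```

'or' with None returns the other value ('world', str)

str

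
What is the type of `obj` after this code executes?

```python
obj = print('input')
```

print() returns None

NoneType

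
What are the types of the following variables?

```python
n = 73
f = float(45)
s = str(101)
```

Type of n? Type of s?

n is int; s is str

int, str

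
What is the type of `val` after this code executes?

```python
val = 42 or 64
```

'or' returns the first truthy value (42, which is int)

int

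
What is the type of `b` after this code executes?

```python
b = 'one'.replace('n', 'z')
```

str.replace() returns str

str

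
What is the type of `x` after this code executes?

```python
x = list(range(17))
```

list(range(...)) returns list

list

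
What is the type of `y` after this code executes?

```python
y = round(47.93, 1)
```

round() with ndigits arg returns float

float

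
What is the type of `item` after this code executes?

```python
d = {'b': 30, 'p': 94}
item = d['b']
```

Accessing dict[str, int] with key 'b' returns int value 30

int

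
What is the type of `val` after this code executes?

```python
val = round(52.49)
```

round() with no ndigits arg returns int

int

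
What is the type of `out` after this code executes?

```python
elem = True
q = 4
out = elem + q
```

bool + int returns int (True is 1, so 1 + 4 = 5)

int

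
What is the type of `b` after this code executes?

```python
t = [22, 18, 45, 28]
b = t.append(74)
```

list.append() returns None (mutates in place)

NoneType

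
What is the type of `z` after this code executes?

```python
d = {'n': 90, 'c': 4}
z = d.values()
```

.values() returns a dict_values view object

dict_values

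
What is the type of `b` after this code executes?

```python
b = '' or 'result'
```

'or' returns first truthy value ('result', which is str)

str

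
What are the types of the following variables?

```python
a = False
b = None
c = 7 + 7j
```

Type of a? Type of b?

a is bool; b is NoneType

bool, NoneType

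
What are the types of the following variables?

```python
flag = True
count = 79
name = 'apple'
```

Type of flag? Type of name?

flag is bool; name is str

bool, str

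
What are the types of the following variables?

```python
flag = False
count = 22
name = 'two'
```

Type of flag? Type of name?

flag is bool; name is str

bool, str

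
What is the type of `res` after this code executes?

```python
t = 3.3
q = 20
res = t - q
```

float - int returns float (3.3 - 20 = -16.7)

float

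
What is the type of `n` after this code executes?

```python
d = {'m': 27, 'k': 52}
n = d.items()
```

dict.items() returns a dict_items view

dict_items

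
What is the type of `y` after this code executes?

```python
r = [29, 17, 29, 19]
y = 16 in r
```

'in' operator returns bool

bool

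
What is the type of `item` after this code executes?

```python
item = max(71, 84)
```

max() of ints returns int

int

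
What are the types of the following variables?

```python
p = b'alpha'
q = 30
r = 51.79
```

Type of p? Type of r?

p is bytes; r is float

bytes, float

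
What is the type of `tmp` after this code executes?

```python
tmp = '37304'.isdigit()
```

str.isdigit() returns bool

bool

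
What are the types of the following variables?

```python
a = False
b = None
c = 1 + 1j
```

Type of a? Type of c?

a is bool; c is complex

bool, complex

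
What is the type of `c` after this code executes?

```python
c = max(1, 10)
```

max() of ints returns int

int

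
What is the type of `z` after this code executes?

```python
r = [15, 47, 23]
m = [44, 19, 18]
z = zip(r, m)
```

zip() returns a zip iterator object

zip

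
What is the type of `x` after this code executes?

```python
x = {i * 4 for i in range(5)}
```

A set comprehension {expr for x in iterable} produces a set

set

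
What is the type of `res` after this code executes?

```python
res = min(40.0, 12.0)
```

min() of floats returns float

float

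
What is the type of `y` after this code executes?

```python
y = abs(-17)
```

abs() of int returns int

int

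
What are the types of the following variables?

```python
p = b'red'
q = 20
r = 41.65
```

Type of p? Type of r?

p is bytes; r is float

bytes, float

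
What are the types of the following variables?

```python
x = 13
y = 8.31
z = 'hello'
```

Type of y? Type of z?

y is float; z is str

float, str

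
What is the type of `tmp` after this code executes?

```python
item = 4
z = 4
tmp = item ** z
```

int ** positive int returns int (4 ** 4 = 256)

int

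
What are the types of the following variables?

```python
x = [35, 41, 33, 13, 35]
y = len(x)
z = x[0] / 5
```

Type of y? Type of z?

len() returns int; int / int returns float

int, float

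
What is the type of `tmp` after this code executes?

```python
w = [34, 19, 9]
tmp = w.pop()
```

list.pop() returns the popped element (int here)

int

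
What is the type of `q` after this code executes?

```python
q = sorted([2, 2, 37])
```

sorted() always returns list

list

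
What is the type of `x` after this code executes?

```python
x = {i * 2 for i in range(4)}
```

A set comprehension {expr for x in iterable} produces a set

set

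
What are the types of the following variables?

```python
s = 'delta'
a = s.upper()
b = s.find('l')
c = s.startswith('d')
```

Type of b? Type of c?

str.find() returns int; str.startswith() returns bool

int, bool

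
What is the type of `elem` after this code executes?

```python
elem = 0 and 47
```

'and' returns the first falsy value (0, which is int)

int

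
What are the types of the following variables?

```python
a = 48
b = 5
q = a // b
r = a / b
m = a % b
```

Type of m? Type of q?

int % int returns int; int // int returns int

int, int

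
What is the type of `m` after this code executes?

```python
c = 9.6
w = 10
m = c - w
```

float - int returns float (9.6 - 10 = -0.4)

float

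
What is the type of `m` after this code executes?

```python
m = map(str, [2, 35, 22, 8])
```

map() returns a map iterator object

map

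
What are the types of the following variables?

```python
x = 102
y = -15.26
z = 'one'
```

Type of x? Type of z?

x is int; z is str

int, str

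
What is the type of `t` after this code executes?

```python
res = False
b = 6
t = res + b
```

bool + int returns int (False is 0, so 0 + 6 = 6)

int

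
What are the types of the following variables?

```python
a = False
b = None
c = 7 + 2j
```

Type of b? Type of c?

b is NoneType; c is complex

NoneType, complex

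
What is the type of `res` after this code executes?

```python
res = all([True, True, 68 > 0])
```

all() returns bool

bool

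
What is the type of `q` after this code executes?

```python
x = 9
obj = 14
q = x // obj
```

int // int returns int (9 // 14 = 0)

int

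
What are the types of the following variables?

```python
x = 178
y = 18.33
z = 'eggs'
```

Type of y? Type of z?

y is float; z is str

float, str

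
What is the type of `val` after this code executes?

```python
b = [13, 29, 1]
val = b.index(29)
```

list.index() returns int

int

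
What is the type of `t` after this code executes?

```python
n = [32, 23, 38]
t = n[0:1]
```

Slicing a list always returns a list

list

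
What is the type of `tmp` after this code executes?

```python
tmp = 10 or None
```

'or' returns first truthy value (10, int)

int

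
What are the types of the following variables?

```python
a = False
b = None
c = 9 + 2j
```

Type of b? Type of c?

b is NoneType; c is complex

NoneType, complex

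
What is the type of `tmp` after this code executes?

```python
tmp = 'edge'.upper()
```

str.upper() returns str

str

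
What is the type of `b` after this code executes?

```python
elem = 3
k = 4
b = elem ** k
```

int ** positive int returns int (3 ** 4 = 81)

int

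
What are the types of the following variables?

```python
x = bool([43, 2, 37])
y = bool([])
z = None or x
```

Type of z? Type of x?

None or <bool> returns the bool; bool() returns bool

bool, bool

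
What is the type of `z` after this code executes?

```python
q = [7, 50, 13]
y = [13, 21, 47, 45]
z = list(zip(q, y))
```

list(zip(...)) returns a list of tuples

list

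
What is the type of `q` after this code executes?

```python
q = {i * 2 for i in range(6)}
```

A set comprehension {expr for x in iterable} produces a set

set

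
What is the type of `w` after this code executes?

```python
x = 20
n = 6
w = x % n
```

int % int returns int (20 % 6 = 2)

int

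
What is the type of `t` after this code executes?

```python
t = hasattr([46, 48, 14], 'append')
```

hasattr() returns bool

bool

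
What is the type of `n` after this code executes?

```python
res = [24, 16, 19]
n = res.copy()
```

list.copy() returns list

list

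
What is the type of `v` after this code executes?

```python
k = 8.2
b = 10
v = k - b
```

float - int returns float (8.2 - 10 = -1.8)

float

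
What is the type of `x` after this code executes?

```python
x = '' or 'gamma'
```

'or' returns first truthy value ('gamma', which is str)

str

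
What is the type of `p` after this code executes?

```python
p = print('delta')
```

print() returns None

NoneType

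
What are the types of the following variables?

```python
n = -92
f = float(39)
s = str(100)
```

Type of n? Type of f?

n is int; f is float

int, float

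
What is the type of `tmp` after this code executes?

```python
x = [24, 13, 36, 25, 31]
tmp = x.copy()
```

list.copy() returns list

list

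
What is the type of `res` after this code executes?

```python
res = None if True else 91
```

Ternary: condition is True, if branch (None) taken → NoneType

NoneType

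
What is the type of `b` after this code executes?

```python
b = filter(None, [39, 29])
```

filter() returns a filter iterator object

filter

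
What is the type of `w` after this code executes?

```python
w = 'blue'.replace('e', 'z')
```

str.replace() returns str

str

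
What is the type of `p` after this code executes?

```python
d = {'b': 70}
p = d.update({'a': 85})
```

dict.update() returns None

NoneType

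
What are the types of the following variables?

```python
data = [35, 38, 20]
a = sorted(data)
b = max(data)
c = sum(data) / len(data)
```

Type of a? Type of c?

sorted() returns list; int / int returns float

list, float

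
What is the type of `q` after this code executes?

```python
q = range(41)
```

range() returns a range object

range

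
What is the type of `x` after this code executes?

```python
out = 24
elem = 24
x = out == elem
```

Equality comparison returns bool

bool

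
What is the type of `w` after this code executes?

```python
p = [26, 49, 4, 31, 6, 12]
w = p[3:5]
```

Slicing a list always returns a list

list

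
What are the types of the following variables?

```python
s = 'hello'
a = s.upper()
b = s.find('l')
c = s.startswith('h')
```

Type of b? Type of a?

str.find() returns int; str.upper() returns str

int, str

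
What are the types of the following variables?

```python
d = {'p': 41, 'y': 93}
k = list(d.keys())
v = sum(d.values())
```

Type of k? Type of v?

list(...) returns list; sum of int values returns int

list, int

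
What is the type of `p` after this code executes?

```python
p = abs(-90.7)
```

abs() of float returns float

float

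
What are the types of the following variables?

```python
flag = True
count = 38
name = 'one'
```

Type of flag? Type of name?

flag is bool; name is str

bool, str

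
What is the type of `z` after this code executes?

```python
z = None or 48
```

'or' with None returns the other value (48, int)

int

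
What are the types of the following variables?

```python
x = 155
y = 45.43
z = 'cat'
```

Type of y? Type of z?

y is float; z is str

float, str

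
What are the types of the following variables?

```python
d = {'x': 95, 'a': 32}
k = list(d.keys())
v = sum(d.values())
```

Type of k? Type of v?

list(...) returns list; sum of int values returns int

list, int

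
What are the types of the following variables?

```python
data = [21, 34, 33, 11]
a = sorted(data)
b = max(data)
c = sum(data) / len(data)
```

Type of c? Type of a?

int / int returns float; sorted() returns list

float, list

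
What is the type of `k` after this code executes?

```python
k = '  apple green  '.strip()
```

str.strip() returns str

str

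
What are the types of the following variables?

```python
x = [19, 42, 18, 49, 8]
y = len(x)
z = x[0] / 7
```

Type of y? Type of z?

len() returns int; int / int returns float

int, float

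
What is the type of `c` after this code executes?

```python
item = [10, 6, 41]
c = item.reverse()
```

list.reverse() returns None

NoneType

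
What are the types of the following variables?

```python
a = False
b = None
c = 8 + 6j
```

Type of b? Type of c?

b is NoneType; c is complex

NoneType, complex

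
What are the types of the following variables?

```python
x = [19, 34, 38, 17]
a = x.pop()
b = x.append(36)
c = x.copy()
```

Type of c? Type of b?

list.copy() returns list; list.append() returns None

list, NoneType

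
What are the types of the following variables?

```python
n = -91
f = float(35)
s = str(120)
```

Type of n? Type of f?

n is int; f is float

int, float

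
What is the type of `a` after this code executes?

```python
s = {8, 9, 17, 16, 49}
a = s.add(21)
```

set.add() returns None (mutates in place)

NoneType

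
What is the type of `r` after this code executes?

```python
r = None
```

None has type NoneType

NoneType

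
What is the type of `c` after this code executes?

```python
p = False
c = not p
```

'not' always returns bool

bool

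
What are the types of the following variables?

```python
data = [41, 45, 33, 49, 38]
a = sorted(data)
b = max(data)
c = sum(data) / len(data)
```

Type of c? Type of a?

int / int returns float; sorted() returns list

float, list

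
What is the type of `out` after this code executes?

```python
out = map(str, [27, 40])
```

map() returns a map iterator object

map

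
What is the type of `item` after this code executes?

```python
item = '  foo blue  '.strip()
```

str.strip() returns str

str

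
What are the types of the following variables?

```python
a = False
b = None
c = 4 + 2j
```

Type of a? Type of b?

a is bool; b is NoneType

bool, NoneType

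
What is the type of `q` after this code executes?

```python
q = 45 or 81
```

'or' returns the first truthy value (45, which is int)

int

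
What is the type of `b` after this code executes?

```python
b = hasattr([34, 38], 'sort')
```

hasattr() returns bool

bool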